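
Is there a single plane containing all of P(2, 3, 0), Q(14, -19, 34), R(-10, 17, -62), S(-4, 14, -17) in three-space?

A normal to the plane through P, Q, R is n = PQ × PR = (888, 336, -96).
The plane has equation n·X = 2784. For S: n·S = 2784.
Equal, so S lies in the plane and all four are coplanar.

Yes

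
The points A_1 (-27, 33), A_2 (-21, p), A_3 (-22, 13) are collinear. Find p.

9

Collinearity: (A_2 − A_1) must be parallel to (A_3 − A_1) = (5, -20).
Cross-multiplying the components: (p − 33)·(5) = (6)·(-20).
Solving gives p = 9.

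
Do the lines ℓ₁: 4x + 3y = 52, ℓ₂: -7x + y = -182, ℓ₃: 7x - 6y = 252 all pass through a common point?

No

The three lines meet at one point iff the augmented coefficient matrix [aᵢ bᵢ cᵢ] has rank < 3, i.e. its determinant vanishes.
Here the determinant is -70.
Nonzero, so no common point exists.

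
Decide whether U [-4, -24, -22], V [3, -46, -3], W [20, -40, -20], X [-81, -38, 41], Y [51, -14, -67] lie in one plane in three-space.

The plane through U, V, W has normal n = UV × UW = (260, 442, 416) and equation n·P = -20800.
Checking the remaining points: n·X = -20800, n·Y = -20800.
All equal -20800, so all 5 points lie in one plane.

Yes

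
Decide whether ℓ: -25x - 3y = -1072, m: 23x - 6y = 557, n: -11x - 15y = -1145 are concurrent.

Intersecting ℓ and m: solving the 2×2 system gives (x, y) = (37, 49).
Substitute into n: (-11)(37) + (-15)(49) = -1142.
But n requires -1145 ≠ -1142, so the three lines have no common point.

No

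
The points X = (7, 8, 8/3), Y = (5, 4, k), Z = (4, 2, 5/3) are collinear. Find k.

2

Direction XZ = (-3, -6, -1). From the x-coordinate of Y, the parameter along the line is τ = (5 − 7)/(-3) = 2/3.
Then k = 8/3 + 2/3·(-1) = 2.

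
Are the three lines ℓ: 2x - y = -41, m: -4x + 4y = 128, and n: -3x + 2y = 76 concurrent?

No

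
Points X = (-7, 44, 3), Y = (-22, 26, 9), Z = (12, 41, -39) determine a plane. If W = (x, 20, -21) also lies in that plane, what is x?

A normal to the plane is n = XY × XZ = (774, -516, 387).
W lies in the plane iff n · XW = 0.
This gives (774)x + (8514) = 0, so x = -11.

-11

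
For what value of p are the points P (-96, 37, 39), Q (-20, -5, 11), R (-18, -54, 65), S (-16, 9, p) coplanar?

-9

Normal to plane PQR: n = (-3640, -4160, -3640); plane equation n·X = 53560.
Requiring n·S = 53560: (-3640)p + (20800) = 53560.
So p = -9.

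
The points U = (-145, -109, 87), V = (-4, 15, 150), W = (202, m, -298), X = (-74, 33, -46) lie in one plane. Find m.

The points are coplanar iff UV · (UW × UX) = 0.
Expanding, this is linear in m: (-23226)m + (10614282) = 0.
So m = 457.

457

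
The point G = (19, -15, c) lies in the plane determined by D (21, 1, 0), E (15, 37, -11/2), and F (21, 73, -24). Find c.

15/2

Coplanarity requires DE · (DF × DG) = 0.
DE = (-6, 36, -11/2), DF = (0, 72, -24); the triple product is linear in c with coefficient -432 and constant term 3240.
Setting it to zero: c = 15/2.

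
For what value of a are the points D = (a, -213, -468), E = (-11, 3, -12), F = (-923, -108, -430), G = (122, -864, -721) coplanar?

-771

The points are coplanar iff DE · (DF × DG) = 0.
Expanding, this is linear in a: (283707)a + (218738097) = 0.
So a = -771.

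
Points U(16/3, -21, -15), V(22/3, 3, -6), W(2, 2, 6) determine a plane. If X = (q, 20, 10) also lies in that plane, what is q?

14/3

A normal to the plane is n = UV × UW = (297, -72, 126).
X lies in the plane iff n · UX = 0.
This gives (297)q + (-1386) = 0, so q = 14/3.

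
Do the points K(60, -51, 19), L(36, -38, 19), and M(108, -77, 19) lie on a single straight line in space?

Yes

KL = (-24, 13, 0), KM = (48, -26, 0).
Each component of KM is -2 times the corresponding component of KL, so KM = -2·KL and the points are collinear.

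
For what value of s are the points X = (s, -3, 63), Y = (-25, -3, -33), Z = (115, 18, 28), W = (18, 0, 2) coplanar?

59

Coplanarity ⇔ det[XY; XZ; XW] = 0.
Expanding, this is linear in s: (-552)s + (32568) = 0.
So s = 59.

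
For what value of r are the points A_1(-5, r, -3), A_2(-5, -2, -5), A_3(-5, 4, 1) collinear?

0

Direction A_2A_3 = (0, 6, 6). From the z-coordinate of A_1, the parameter along the line is τ = (-3 − (-5))/6 = 1/3.
Then r = (-2) + 1/3·(6) = 0.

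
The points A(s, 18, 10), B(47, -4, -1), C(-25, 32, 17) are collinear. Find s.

Collinearity requires AB × AC = 0; each component is linear in s.
The y-component gives (18)s + (-54) = 0, so s = 3.
The remaining components then also vanish.

3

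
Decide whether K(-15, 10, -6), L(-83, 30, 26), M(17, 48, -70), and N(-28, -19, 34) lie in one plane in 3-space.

The four points are coplanar iff the 3×3 determinant with rows KL, KM, KN is zero.
Rows: (-68, 20, 32), (32, 38, -64), (-13, -29, 40).
Expanding along the first row: (-68)(-336) − (20)(448) + (32)(-434) = 0.
Zero determinant ⇒ coplanar.

Yes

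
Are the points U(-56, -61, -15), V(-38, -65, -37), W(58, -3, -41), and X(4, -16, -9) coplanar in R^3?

Yes

With U as base: UV = (18, -4, -22), UW = (114, 58, -26), UX = (60, 45, 6).
UW × UX = (1518, -2244, 1650).
UV · (UW × UX) = 0.
The scalar triple product vanishes, so the four points are coplanar.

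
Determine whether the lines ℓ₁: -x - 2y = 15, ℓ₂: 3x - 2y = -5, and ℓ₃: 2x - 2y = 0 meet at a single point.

Intersecting ℓ₁ and ℓ₂: solving the 2×2 system gives (x, y) = (-5, -5).
Substitute into ℓ₃: (2)(-5) + (-2)(-5) = 0.
This equals 0, so (-5, -5) lies on all three lines and they are concurrent.

Yes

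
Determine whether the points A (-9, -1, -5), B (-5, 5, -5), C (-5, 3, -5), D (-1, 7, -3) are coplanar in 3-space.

No

The four points are coplanar iff the 3×3 determinant with rows AB, AC, AD is zero.
Rows: (4, 6, 0), (4, 4, 0), (8, 8, 2).
Expanding along the first row: (4)(8) − (6)(8) + (0)(0) = -16.
Nonzero ⇒ not coplanar.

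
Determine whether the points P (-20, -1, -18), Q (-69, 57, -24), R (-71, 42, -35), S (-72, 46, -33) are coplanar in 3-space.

With P as base: PQ = (-49, 58, -6), PR = (-51, 43, -17), PS = (-52, 47, -15).
PR × PS = (154, 119, -161).
PQ · (PR × PS) = 322.
Since 322 ≠ 0, the four points are not coplanar.

No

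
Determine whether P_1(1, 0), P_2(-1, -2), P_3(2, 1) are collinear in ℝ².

P_1P_2 = (-2, -2), P_1P_3 = (1, 1).
det[P_1P_2; P_1P_3] = (-2)(1) − (-2)(1) = 0.
The determinant is zero, so the points are collinear.

Yes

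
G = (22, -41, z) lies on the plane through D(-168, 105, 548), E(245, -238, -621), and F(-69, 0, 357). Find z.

Coplanarity requires DE · (DF × DG) = 0.
DE = (413, -343, -1169), DF = (99, -105, -191); the triple product is linear in z with coefficient -9408 and constant term -338688.
Setting it to zero: z = -36.

-36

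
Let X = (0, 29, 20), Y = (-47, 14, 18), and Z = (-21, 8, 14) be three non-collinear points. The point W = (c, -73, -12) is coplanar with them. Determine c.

-62

The plane through X, Y, Z has equation 48x − 240y + 672z = 6480.
Substituting W: (48)c + (9456) = 6480, so c = -62.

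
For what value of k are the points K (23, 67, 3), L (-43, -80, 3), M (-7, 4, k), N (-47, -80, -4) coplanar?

Normal to plane KLN: n = (1029, -462, -588); plane equation n·P = -9051.
Requiring n·M = -9051: (-588)k + (-9051) = -9051.
So k = 0.

0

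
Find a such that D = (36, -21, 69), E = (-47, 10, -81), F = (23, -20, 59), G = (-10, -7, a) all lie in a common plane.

The points are coplanar iff DE · (DF × DG) = 0.
Expanding, this is linear in a: (320)a + (960) = 0.
So a = -3.

-3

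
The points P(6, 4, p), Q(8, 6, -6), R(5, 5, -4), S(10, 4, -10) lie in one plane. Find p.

The points are coplanar iff PQ · (PR × PS) = 0.
Expanding, this is linear in p: (-8)p + (-48) = 0.
So p = -6.

-6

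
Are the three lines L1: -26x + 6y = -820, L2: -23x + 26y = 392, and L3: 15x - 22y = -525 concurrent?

No

Lines aᵢx + bᵢy = cᵢ with pairwise distinct directions are concurrent exactly when det[aᵢ bᵢ cᵢ] = 0.
Here the determinant is -1614.
Nonzero, so no common point exists.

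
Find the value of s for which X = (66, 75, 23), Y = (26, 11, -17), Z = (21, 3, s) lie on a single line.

-22

Collinearity requires XY × XZ = 0; each component is linear in s.
The x-component gives (-64)s + (-1408) = 0, so s = -22.
The remaining components then also vanish.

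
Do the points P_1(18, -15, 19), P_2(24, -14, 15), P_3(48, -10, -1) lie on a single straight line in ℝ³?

P_1P_2 = (6, 1, -4), P_1P_3 = (30, 5, -20).
P_1P_2 × P_1P_3 = (0, 0, 0).
The cross product vanishes, so the three points are collinear.

Yes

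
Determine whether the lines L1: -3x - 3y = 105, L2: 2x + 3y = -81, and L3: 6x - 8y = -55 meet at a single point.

No

The three lines meet at one point iff the augmented coefficient matrix [aᵢ bᵢ cᵢ] has rank < 3, i.e. its determinant vanishes.
Here the determinant is -3.
Nonzero, so no common point exists.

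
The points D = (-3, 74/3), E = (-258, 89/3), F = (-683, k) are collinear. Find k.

38

Collinearity: (F − D) must be parallel to (E − D) = (-255, 5).
Cross-multiplying the components: (k − 74/3)·(-255) = (-680)·(5).
Solving gives k = 38.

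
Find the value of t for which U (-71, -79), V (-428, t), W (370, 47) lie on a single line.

Collinearity: (V − U) must be parallel to (W − U) = (441, 126).
Cross-multiplying the components: (t − (-79))·(441) = (-357)·(126).
Solving gives t = -181.

-181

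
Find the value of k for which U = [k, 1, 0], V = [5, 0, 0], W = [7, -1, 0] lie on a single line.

3

Direction VW = (2, -1, 0). From the y-coordinate of U, the parameter along the line is τ = (1 − 0)/(-1) = -1.
Then k = 5 + (-1)·(2) = 3.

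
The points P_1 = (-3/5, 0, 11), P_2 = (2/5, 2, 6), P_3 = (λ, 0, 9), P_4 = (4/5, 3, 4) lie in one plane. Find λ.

Normal to plane P_1P_2P_4: n = (1, 0, 1/5); plane equation n·P = 8/5.
Requiring n·P_3 = 8/5: (1)λ + (9/5) = 8/5.
So λ = -1/5.

-1/5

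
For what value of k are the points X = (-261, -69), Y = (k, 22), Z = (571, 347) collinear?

The three points are collinear iff det[XY; XZ] = 0.
This determinant is linear in k: (416)k + (32864) = 0, so k = -79.

-79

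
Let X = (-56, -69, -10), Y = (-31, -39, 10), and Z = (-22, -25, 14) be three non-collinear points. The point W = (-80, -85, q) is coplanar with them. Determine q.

Coplanarity requires XY · (XZ × XW) = 0.
XY = (25, 30, 20), XZ = (34, 44, 24); the triple product is linear in q with coefficient 80 and constant term 3360.
Setting it to zero: q = -42.

-42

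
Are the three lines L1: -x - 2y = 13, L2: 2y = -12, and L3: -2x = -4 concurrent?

No

Lines aᵢx + bᵢy = cᵢ with pairwise distinct directions are concurrent exactly when det[aᵢ bᵢ cᵢ] = 0.
Here the determinant is 12.
Nonzero, so no common point exists.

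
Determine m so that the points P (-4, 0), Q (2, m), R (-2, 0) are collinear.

The three points are collinear iff det[PQ; PR] = 0.
This determinant is linear in m: (-2)m + (0) = 0, so m = 0.

0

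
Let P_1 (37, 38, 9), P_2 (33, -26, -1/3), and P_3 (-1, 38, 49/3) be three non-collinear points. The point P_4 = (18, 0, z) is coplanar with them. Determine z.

20/3

The plane through P_1, P_2, P_3 has equation −(1408/3)x + 384y − 2432z = -73984/3.
Substituting P_4: (-2432)z + (-8448) = -73984/3, so z = 20/3.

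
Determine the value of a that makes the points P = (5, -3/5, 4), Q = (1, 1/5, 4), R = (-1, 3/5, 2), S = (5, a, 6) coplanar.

-3/5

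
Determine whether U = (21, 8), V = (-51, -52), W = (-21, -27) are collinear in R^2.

UV = (-72, -60), UW = (-42, -35).
Twice the signed area of △UVW is (-72)(-35) − (-60)(-42) = 0.
The triangle is degenerate (zero area), so the points are collinear.

Yes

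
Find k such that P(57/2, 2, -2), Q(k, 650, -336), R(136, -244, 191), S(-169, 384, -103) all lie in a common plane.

-563/2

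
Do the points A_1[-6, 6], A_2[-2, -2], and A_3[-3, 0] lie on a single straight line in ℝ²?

Yes

A_1A_2 = (4, -8), A_1A_3 = (3, -6).
Twice the signed area of △A_1A_2A_3 is (4)(-6) − (-8)(3) = 0.
The triangle is degenerate (zero area), so the points are collinear.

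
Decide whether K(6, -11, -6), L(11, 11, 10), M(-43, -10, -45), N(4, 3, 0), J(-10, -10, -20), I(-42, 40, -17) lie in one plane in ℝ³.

The plane through K, L, M has normal n = KL × KM = (-874, -589, 1083) and equation n·P = -5263.
Checking the remaining points: n·N = -5263, n·J = -7030, n·I = -5263.
Since n·J = -7030 ≠ -5263, J is off the plane and the points are not all coplanar.

No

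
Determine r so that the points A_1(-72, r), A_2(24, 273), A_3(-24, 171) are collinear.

The three points are collinear iff det[A_1A_2; A_1A_3] = 0.
This determinant is linear in r: (-48)r + (3312) = 0, so r = 69.

69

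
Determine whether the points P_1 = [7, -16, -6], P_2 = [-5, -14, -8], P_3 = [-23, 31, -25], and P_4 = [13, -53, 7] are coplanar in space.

The four points are coplanar iff the 3×3 determinant with rows P_1P_2, P_1P_3, P_1P_4 is zero.
Rows: (-12, 2, -2), (-30, 47, -19), (6, -37, 13).
Expanding along the first row: (-12)(-92) − (2)(-276) + (-2)(828) = 0.
Zero determinant ⇒ coplanar.

Yes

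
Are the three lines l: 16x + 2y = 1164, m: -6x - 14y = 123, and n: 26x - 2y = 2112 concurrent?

Lines aᵢx + bᵢy = cᵢ with pairwise distinct directions are concurrent exactly when det[aᵢ bᵢ cᵢ] = 0.
Here the determinant is 252.
Nonzero, so no common point exists.

No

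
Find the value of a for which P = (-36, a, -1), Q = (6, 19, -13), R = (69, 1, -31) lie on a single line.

Direction QR = (63, -18, -18). From the x-coordinate of P, the parameter along the line is τ = (-36 − 6)/63 = -2/3.
Then a = 19 + (-2/3)·(-18) = 31.

31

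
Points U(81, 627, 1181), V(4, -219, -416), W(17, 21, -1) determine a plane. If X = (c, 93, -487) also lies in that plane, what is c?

A normal to the plane is n = UV × UW = (32190, 11194, -7482).
X lies in the plane iff n · UX = 0.
This gives (32190)c + (3894990) = 0, so c = -121.

-121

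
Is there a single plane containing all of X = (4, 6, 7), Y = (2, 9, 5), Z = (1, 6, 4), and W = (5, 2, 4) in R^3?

No

The four points are coplanar iff the 3×3 determinant with rows XY, XZ, XW is zero.
Rows: (-2, 3, -2), (-3, 0, -3), (1, -4, -3).
Expanding along the first row: (-2)(-12) − (3)(12) + (-2)(12) = -36.
Nonzero ⇒ not coplanar.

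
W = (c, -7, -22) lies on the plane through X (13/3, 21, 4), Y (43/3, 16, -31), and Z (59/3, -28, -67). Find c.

A normal to the plane is n = XY × XZ = (-1360, 520/3, -1240/3).
W lies in the plane iff n · XW = 0.
This gives (-1360)c + (35360/3) = 0, so c = 26/3.

26/3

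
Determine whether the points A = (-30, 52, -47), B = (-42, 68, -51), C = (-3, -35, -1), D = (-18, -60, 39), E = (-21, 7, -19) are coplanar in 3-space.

The plane through A, B, C has normal n = AB × AC = (388, 444, 612) and equation n·P = -17316.
Checking the remaining points: n·D = -9756, n·E = -16668.
Since n·D = -9756 ≠ -17316, D is off the plane and the points are not all coplanar.

No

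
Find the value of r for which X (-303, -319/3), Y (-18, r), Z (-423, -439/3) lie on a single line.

-34/3

Collinearity: (Y − X) must be parallel to (Z − X) = (-120, -40).
Cross-multiplying the components: (r − (-319/3))·(-120) = (285)·(-40).
Solving gives r = -34/3.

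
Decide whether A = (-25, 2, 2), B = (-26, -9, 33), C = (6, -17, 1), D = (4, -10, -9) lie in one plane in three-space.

No

With A as base: AB = (-1, -11, 31), AC = (31, -19, -1), AD = (29, -12, -11).
AC × AD = (197, 312, 179).
AB · (AC × AD) = 1920.
Since 1920 ≠ 0, the four points are not coplanar.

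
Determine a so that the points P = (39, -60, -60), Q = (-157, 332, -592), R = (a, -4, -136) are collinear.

11

Direction PQ = (-196, 392, -532). From the y-coordinate of R, the parameter along the line is τ = (-4 − (-60))/392 = 1/7.
Then a = 39 + 1/7·(-196) = 11.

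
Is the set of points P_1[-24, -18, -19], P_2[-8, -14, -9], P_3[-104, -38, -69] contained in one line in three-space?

Yes

P_1P_2 = (16, 4, 10), P_1P_3 = (-80, -20, -50).
P_1P_2 × P_1P_3 = (0, 0, 0).
The cross product vanishes, so the three points are collinear.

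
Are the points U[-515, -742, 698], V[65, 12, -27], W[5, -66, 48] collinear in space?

Yes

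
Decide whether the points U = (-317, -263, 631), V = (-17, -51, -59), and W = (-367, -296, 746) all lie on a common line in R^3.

No

UV = (300, 212, -690), UW = (-50, -33, 115).
UV × UW = (1610, 0, 700).
The cross product is nonzero, so the points do not lie on one line.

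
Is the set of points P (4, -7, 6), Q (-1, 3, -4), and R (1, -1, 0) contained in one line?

PQ = (-5, 10, -10), PR = (-3, 6, -6).
PQ × PR = (0, 0, 0).
The cross product vanishes, so the three points are collinear.

Yes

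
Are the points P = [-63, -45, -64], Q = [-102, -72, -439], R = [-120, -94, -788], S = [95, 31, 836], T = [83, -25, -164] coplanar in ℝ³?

No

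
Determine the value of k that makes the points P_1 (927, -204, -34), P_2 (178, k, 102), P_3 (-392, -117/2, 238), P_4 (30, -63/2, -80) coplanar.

-231/2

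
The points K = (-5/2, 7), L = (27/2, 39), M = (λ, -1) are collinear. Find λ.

-13/2

Collinearity: (M − K) must be parallel to (L − K) = (16, 32).
Cross-multiplying the components: (λ − (-5/2))·(32) = (-8)·(16).
Solving gives λ = -13/2.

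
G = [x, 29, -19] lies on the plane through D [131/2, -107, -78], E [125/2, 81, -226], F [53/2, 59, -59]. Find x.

Coplanarity requires DE · (DF × DG) = 0.
DE = (-3, 188, -148), DF = (-39, 166, 19); the triple product is linear in x with coefficient 28140 and constant term -647220.
Setting it to zero: x = 23.

23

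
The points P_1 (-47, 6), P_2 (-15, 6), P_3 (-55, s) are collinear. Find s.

6

The three points are collinear iff det[P_1P_2; P_1P_3] = 0.
This determinant is linear in s: (32)s + (-192) = 0, so s = 6.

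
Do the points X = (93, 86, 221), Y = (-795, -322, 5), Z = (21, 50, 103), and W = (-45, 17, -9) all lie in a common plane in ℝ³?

The four points are coplanar iff the 3×3 determinant with rows XY, XZ, XW is zero.
Rows: (-888, -408, -216), (-72, -36, -118), (-138, -69, -230).
Expanding along the first row: (-888)(138) − (-408)(276) + (-216)(0) = -9936.
Nonzero ⇒ not coplanar.

No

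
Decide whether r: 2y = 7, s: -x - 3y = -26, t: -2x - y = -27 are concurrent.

No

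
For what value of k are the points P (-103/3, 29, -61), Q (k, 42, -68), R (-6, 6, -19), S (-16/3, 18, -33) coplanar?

-53/3

Coplanarity ⇔ det[PQ; PR; PS] = 0.
Expanding, this is linear in k: (-182)k + (-9646/3) = 0.
So k = -53/3.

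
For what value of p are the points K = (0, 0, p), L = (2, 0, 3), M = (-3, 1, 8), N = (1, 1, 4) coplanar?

Coplanarity ⇔ det[KL; KM; KN] = 0.
Expanding, this is linear in p: (4)p + (-20) = 0.
So p = 5.

5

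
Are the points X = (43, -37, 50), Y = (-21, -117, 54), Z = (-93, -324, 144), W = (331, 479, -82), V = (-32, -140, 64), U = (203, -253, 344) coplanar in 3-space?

The plane through X, Y, Z has normal n = XY × XZ = (-6372, 5472, 7488) and equation n·P = -102060.
Checking the remaining points: n·W = -102060, n·V = -82944, n·U = -102060.
Since n·V = -82944 ≠ -102060, V is off the plane and the points are not all coplanar.

No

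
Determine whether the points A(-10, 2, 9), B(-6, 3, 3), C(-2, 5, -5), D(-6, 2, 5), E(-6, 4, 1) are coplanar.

Yes

The plane through A, B, C has normal n = AB × AC = (4, 8, 4) and equation n·P = 12.
Checking the remaining points: n·D = 12, n·E = 12.
All equal 12, so all 5 points lie in one plane.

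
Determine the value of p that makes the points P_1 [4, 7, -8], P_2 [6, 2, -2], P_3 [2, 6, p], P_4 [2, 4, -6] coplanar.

The points are coplanar iff P_1P_2 · (P_1P_3 × P_1P_4) = 0.
Expanding, this is linear in p: (16)p + (128) = 0.
So p = -8.

-8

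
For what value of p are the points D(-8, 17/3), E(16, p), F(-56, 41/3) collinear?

Collinearity: (E − D) must be parallel to (F − D) = (-48, 8).
Cross-multiplying the components: (p − 17/3)·(-48) = (24)·(8).
Solving gives p = 5/3.

5/3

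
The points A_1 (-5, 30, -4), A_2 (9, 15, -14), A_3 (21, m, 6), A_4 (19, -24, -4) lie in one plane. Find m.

-45

Coplanarity ⇔ det[A_1A_2; A_1A_3; A_1A_4] = 0.
Expanding, this is linear in m: (240)m + (10800) = 0.
So m = -45.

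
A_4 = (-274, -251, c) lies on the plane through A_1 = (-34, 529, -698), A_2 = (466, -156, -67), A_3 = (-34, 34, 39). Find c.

Coplanarity requires A_1A_2 · (A_1A_3 × A_1A_4) = 0.
A_1A_2 = (500, -685, 631), A_1A_3 = (0, -495, 737); the triple product is linear in c with coefficient -247500 and constant term 160875000.
Setting it to zero: c = 650.

650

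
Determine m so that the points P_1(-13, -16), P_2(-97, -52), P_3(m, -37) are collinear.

-62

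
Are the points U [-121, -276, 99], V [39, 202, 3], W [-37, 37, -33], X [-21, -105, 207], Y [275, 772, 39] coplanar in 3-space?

The plane through U, V, W has normal n = UV × UW = (-33048, 13056, 9928) and equation n·P = 1378224.
Checking the remaining points: n·X = 1378224, n·Y = 1378224.
All equal 1378224, so all 5 points lie in one plane.

Yes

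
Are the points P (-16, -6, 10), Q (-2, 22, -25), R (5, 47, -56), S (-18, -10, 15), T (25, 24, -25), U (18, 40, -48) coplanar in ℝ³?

No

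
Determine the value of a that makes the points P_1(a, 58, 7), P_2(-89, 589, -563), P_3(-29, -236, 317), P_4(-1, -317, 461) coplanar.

-49

The points are coplanar iff P_1P_2 · (P_1P_3 × P_1P_4) = 0.
Expanding, this is linear in a: (47520)a + (2328480) = 0.
So a = -49.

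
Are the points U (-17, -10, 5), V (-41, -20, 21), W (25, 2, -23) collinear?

No

UV = (-24, -10, 16), UW = (42, 12, -28).
Comparing components 2 and 3: (-10)(-28) − (16)(12) = 88 ≠ 0, so UV and UW are not parallel and the points are not collinear.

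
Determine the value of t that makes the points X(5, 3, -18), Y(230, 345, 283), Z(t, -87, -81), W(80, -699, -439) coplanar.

-10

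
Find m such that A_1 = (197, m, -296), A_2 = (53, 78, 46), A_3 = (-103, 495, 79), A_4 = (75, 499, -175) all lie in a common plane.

384

The points are coplanar iff A_1A_2 · (A_1A_3 × A_1A_4) = 0.
Expanding, this is linear in m: (33750)m + (-12960000) = 0.
So m = 384.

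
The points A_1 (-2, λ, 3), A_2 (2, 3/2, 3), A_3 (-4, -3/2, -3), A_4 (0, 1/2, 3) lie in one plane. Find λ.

Coplanarity ⇔ det[A_1A_2; A_1A_3; A_1A_4] = 0.
Expanding, this is linear in λ: (-12)λ + (-6) = 0.
So λ = -1/2.

-1/2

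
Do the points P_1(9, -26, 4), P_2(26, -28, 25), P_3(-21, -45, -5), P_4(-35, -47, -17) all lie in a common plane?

No

The four points are coplanar iff the 3×3 determinant with rows P_1P_2, P_1P_3, P_1P_4 is zero.
Rows: (17, -2, 21), (-30, -19, -9), (-44, -21, -21).
Expanding along the first row: (17)(210) − (-2)(234) + (21)(-206) = -288.
Nonzero ⇒ not coplanar.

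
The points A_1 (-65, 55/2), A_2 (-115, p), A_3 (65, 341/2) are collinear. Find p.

-55/2

The three points are collinear iff det[A_1A_2; A_1A_3] = 0.
This determinant is linear in p: (-130)p + (-3575) = 0, so p = -55/2.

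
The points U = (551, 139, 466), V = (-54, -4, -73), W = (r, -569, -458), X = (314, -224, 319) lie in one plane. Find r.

-589

Coplanarity ⇔ det[UV; UW; UX] = 0.
Expanding, this is linear in r: (174636)r + (102860604) = 0.
So r = -589.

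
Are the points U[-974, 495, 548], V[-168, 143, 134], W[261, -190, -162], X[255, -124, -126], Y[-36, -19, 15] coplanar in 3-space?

The plane through U, V, W has normal n = UV × UW = (-33670, 60970, -117390) and equation n·P = -1354990.
Checking the remaining points: n·X = -1354990, n·Y = -1707160.
Since n·Y = -1707160 ≠ -1354990, Y is off the plane and the points are not all coplanar.

No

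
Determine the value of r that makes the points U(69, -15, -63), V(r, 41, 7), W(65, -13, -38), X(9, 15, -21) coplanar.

Normal to plane UWX: n = (-666, -1332, 0); plane equation n·P = -25974.
Requiring n·V = -25974: (-666)r + (-54612) = -25974.
So r = -43.

-43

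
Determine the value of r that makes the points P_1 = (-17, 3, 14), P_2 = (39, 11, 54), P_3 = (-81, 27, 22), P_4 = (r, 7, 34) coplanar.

The points are coplanar iff P_1P_2 · (P_1P_3 × P_1P_4) = 0.
Expanding, this is linear in r: (-896)r + (9856) = 0.
So r = 11.

11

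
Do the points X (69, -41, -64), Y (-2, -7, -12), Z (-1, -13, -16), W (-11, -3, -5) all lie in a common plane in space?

The four points are coplanar iff the 3×3 determinant with rows XY, XZ, XW is zero.
Rows: (-71, 34, 52), (-70, 28, 48), (-80, 38, 59).
Expanding along the first row: (-71)(-172) − (34)(-290) + (52)(-420) = 232.
Nonzero ⇒ not coplanar.

No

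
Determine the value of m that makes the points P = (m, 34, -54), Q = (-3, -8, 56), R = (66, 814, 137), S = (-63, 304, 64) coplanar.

-432

The points are coplanar iff PQ · (PR × PS) = 0.
Expanding, this is linear in m: (18696)m + (8076672) = 0.
So m = -432.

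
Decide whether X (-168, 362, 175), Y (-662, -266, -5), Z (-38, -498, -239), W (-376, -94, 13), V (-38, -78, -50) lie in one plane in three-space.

Yes

The plane through X, Y, Z has normal n = XY × XZ = (105192, -227916, 506480) and equation n·P = -11543848.
Checking the remaining points: n·W = -11543848, n·V = -11543848.
All equal -11543848, so all 5 points lie in one plane.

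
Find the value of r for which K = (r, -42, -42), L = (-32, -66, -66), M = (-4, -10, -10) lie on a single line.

Direction LM = (28, 56, 56). From the y-coordinate of K, the parameter along the line is τ = (-42 − (-66))/56 = 3/7.
Then r = (-32) + 3/7·(28) = -20.

-20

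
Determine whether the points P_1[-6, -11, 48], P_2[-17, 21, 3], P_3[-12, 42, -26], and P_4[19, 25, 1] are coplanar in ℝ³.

The four points are coplanar iff the 3×3 determinant with rows P_1P_2, P_1P_3, P_1P_4 is zero.
Rows: (-11, 32, -45), (-6, 53, -74), (25, 36, -47).
Expanding along the first row: (-11)(173) − (32)(2132) + (-45)(-1541) = -782.
Nonzero ⇒ not coplanar.

No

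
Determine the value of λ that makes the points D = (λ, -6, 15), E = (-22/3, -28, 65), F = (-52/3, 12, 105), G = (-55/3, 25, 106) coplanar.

2/3

The points are coplanar iff DE · (DF × DG) = 0.
Expanding, this is linear in λ: (480)λ + (-320) = 0.
So λ = 2/3.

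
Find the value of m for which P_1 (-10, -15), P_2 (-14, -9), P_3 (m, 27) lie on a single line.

-38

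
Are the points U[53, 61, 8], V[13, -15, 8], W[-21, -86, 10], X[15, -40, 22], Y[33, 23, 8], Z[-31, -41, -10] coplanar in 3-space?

The plane through U, V, W has normal n = UV × UW = (-152, 80, 256) and equation n·P = -1128.
Checking the remaining points: n·X = 152, n·Y = -1128, n·Z = -1128.
Since n·X = 152 ≠ -1128, X is off the plane and the points are not all coplanar.

No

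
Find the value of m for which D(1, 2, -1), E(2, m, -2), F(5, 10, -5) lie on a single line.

4

Collinearity requires DE × DF = 0; each component is linear in m.
The x-component gives (-4)m + (16) = 0, so m = 4.
The remaining components then also vanish.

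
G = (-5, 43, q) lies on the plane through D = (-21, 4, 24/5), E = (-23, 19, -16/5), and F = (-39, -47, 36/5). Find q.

26/5

The plane through D, E, F has equation −372x + (744/5)y + 372z = 50964/5.
Substituting G: (372)q + (41292/5) = 50964/5, so q = 26/5.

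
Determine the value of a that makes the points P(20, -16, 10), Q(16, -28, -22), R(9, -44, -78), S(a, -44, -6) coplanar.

18

Normal to plane PQR: n = (160, 0, -20); plane equation n·X = 3000.
Requiring n·S = 3000: (160)a + (120) = 3000.
So a = 18.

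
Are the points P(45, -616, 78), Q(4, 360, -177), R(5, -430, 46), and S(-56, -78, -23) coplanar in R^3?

No

With P as base: PQ = (-41, 976, -255), PR = (-40, 186, -32), PS = (-101, 538, -101).
PR × PS = (-1570, -808, -2734).
PQ · (PR × PS) = -27068.
Since -27068 ≠ 0, the four points are not coplanar.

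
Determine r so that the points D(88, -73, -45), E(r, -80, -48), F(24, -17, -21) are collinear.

96

Direction DF = (-64, 56, 24). From the y-coordinate of E, the parameter along the line is τ = (-80 − (-73))/56 = -1/8.
Then r = 88 + (-1/8)·(-64) = 96.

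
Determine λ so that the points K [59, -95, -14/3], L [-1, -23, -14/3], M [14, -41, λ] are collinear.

Collinearity requires KL × KM = 0; each component is linear in λ.
The x-component gives (72)λ + (336) = 0, so λ = -14/3.
The remaining components then also vanish.

-14/3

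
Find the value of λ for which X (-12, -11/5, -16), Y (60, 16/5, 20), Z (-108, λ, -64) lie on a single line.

-47/5

Direction XY = (72, 27/5, 36). From the x-coordinate of Z, the parameter along the line is τ = (-108 − (-12))/72 = -4/3.
Then λ = (-11/5) + (-4/3)·(27/5) = -47/5.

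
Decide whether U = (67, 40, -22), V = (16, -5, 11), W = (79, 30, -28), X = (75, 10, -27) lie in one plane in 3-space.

With U as base: UV = (-51, -45, 33), UW = (12, -10, -6), UX = (8, -30, -5).
UW × UX = (-130, 12, -280).
UV · (UW × UX) = -3150.
Since -3150 ≠ 0, the four points are not coplanar.

No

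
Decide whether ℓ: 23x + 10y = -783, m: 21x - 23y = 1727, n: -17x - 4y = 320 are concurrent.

No

Intersecting ℓ and m: solving the 2×2 system gives (x, y) = (-1, -76).
Substitute into n: (-17)(-1) + (-4)(-76) = 321.
But n requires 320 ≠ 321, so the three lines have no common point.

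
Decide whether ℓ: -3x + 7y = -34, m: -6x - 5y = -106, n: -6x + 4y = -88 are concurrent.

Yes

Intersecting ℓ and m: solving the 2×2 system gives (x, y) = (16, 2).
Substitute into n: (-6)(16) + (4)(2) = -88.
This equals -88, so (16, 2) lies on all three lines and they are concurrent.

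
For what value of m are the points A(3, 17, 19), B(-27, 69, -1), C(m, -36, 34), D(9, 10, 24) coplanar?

The points are coplanar iff AB · (AC × AD) = 0.
Expanding, this is linear in m: (-120)m + (3480) = 0.
So m = 29.

29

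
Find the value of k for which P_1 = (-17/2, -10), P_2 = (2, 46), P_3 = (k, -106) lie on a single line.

-53/2

The three points are collinear iff det[P_1P_2; P_1P_3] = 0.
This determinant is linear in k: (-56)k + (-1484) = 0, so k = -53/2.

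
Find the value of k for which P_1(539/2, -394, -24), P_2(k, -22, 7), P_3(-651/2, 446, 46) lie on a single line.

6

Direction P_1P_3 = (-595, 840, 70). From the y-coordinate of P_2, the parameter along the line is τ = (-22 − (-394))/840 = 31/70.
Then k = 539/2 + 31/70·(-595) = 6.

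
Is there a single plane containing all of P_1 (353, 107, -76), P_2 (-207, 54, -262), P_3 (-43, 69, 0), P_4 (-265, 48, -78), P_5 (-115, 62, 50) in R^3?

The plane through P_1, P_2, P_3 has normal n = P_1P_2 × P_1P_3 = (-11096, 116216, 292) and equation n·P = 8496032.
Checking the remaining points: n·P_4 = 8496032, n·P_5 = 8496032.
All equal 8496032, so all 5 points lie in one plane.

Yes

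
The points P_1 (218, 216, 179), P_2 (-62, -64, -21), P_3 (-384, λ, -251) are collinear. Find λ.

-386

Direction P_1P_2 = (-280, -280, -200). From the x-coordinate of P_3, the parameter along the line is τ = (-384 − 218)/(-280) = 43/20.
Then λ = 216 + 43/20·(-280) = -386.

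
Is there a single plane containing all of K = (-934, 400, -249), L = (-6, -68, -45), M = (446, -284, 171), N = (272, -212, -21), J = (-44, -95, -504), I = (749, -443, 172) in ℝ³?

The plane through K, L, M has normal n = KL × KM = (-57024, -108240, 11088) and equation n·P = 7203504.
Checking the remaining points: n·N = 7203504, n·J = 7203504, n·I = 7146480.
Since n·I = 7146480 ≠ 7203504, I is off the plane and the points are not all coplanar.

No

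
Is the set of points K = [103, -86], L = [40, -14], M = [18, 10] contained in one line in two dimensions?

KL = (-63, 72), KM = (-85, 96).
If collinear, KM would be a scalar multiple of KL. But (-63)·(96) ≠ (72)·(-85) (difference 72), so they are not parallel; the points are not collinear.

No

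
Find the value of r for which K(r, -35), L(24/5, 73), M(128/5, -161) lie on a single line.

72/5

Collinearity: (K − L) must be parallel to (M − L) = (104/5, -234).
Cross-multiplying the components: (r − 24/5)·(-234) = (-108)·(104/5).
Solving gives r = 72/5.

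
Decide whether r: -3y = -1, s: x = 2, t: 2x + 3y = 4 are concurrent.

No

Intersecting r and s: solving the 2×2 system gives (x, y) = (2, 1/3).
Substitute into t: (2)(2) + (3)(1/3) = 5.
But t requires 4 ≠ 5, so the three lines have no common point.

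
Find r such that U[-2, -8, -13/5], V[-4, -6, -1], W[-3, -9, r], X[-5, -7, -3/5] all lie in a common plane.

-11/5

Normal to plane UVX: n = (12/5, -4/5, 4); plane equation n·P = -44/5.
Requiring n·W = -44/5: (4)r + (0) = -44/5.
So r = -11/5.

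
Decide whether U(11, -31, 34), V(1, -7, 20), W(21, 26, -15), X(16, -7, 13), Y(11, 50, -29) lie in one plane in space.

Yes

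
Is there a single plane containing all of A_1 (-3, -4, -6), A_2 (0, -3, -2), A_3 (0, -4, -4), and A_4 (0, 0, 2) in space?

No

A normal to the plane through A_1, A_2, A_3 is n = A_1A_2 × A_1A_3 = (2, 6, -3).
The plane has equation n·P = -12. For A_4: n·A_4 = -6.
-6 ≠ -12, so A_4 is off the plane.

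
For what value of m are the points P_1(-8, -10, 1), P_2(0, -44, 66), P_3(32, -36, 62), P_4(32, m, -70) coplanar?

Normal to plane P_1P_2P_3: n = (-384, 2112, 1152); plane equation n·P = -16896.
Requiring n·P_4 = -16896: (2112)m + (-92928) = -16896.
So m = 36.

36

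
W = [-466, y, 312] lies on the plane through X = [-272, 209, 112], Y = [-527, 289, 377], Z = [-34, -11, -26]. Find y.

Coplanarity requires XY · (XZ × XW) = 0.
XY = (-255, 80, 265), XZ = (238, -220, -138); the triple product is linear in y with coefficient 27880 and constant term -7583360.
Setting it to zero: y = 272.

272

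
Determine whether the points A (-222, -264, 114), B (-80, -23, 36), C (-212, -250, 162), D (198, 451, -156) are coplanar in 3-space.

The four points are coplanar iff the 3×3 determinant with rows AB, AC, AD is zero.
Rows: (142, 241, -78), (10, 14, 48), (420, 715, -270).
Expanding along the first row: (142)(-38100) − (241)(-22860) + (-78)(1270) = 0.
Zero determinant ⇒ coplanar.

Yes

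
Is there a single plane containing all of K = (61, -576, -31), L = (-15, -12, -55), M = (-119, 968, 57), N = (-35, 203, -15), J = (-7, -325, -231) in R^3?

No

The plane through K, L, M has normal n = KL × KM = (86688, 11008, -15824) and equation n·P = -562096.
Checking the remaining points: n·N = -562096, n·J = -529072.
Since n·J = -529072 ≠ -562096, J is off the plane and the points are not all coplanar.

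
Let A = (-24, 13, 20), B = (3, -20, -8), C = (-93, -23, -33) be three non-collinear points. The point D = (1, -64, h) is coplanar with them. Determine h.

-54

The plane through A, B, C has equation 741x + 3363y − 3249z = -39045.
Substituting D: (-3249)h + (-214491) = -39045, so h = -54.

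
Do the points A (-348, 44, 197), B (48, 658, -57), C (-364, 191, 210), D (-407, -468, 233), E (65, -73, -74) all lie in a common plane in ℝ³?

The plane through A, B, C has normal n = AB × AC = (45320, -1084, 68036) and equation n·P = -2415964.
Checking the remaining points: n·D = -2085540, n·E = -2009732.
Since n·D = -2085540 ≠ -2415964, D is off the plane and the points are not all coplanar.

No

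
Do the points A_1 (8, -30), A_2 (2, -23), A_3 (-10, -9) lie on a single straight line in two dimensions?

A_1A_2 = (-6, 7), A_1A_3 = (-18, 21).
Checking proportionality: A_1A_3 = 3·A_1A_2, so the vectors are parallel and the points are collinear.

Yes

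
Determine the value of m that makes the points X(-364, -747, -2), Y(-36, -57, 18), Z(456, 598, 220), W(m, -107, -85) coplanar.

Normal to plane XYZ: n = (126280, -56416, -124640); plane equation n·P = -3573888.
Requiring n·W = -3573888: (126280)m + (16630912) = -3573888.
So m = -160.

-160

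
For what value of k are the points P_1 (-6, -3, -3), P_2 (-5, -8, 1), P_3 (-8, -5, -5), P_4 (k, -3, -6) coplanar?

Normal to plane P_1P_2P_3: n = (18, -6, -12); plane equation n·P = -54.
Requiring n·P_4 = -54: (18)k + (90) = -54.
So k = -8.

-8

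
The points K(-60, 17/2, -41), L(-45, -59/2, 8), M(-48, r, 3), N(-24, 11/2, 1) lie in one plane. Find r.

-55/2

Normal to plane KLN: n = (-1449, 1134, 1323); plane equation n·P = 42336.
Requiring n·M = 42336: (1134)r + (73521) = 42336.
So r = -55/2.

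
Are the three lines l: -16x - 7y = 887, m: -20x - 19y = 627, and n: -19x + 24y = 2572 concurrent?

The three lines meet at one point iff the augmented coefficient matrix [aᵢ bᵢ cᵢ] has rank < 3, i.e. its determinant vanishes.
Here the determinant is 0.
It vanishes, so the lines are concurrent at (-76, 47).

Yes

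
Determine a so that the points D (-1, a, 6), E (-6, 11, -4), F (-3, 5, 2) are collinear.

Collinearity requires DE × DF = 0; each component is linear in a.
The x-component gives (-6)a + (6) = 0, so a = 1.
The remaining components then also vanish.

1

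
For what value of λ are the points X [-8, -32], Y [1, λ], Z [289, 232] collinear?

-24

Collinearity: (Y − X) must be parallel to (Z − X) = (297, 264).
Cross-multiplying the components: (λ − (-32))·(297) = (9)·(264).
Solving gives λ = -24.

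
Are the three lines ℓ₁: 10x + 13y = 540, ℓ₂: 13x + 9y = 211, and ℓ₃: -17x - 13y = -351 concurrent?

No

Intersecting ℓ₁ and ℓ₂: solving the 2×2 system gives (x, y) = (-2117/79, 4910/79).
Substitute into ℓ₃: (-17)(-2117/79) + (-13)(4910/79) = -27841/79.
But ℓ₃ requires -351 ≠ -27841/79, so the three lines have no common point.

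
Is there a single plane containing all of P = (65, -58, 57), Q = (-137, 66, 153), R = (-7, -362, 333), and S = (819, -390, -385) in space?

The four points are coplanar iff the 3×3 determinant with rows PQ, PR, PS is zero.
Rows: (-202, 124, 96), (-72, -304, 276), (754, -332, -442).
Expanding along the first row: (-202)(226000) − (124)(-176280) + (96)(253120) = 506240.
Nonzero ⇒ not coplanar.

No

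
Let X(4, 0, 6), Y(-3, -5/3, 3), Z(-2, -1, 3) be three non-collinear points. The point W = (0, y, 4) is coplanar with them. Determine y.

Coplanarity requires XY · (XZ × XW) = 0.
XY = (-7, -5/3, -3), XZ = (-6, -1, -3); the triple product is linear in y with coefficient -3 and constant term -2.
Setting it to zero: y = -2/3.

-2/3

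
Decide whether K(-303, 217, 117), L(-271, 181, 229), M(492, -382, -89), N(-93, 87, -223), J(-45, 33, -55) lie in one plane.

The plane through K, L, M has normal n = KL × KM = (74504, 95632, 9452) and equation n·P = -716684.
Checking the remaining points: n·N = -716684, n·J = -716684.
All equal -716684, so all 5 points lie in one plane.

Yes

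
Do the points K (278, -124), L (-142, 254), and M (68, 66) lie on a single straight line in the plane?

No

KL = (-420, 378), KM = (-210, 190).
det[KL; KM] = (-420)(190) − (378)(-210) = -420.
The determinant is nonzero, so they are not collinear.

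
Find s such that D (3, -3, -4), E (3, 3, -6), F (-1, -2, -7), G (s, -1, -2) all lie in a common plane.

7

Normal to plane DEF: n = (-16, 8, 24); plane equation n·P = -168.
Requiring n·G = -168: (-16)s + (-56) = -168.
So s = 7.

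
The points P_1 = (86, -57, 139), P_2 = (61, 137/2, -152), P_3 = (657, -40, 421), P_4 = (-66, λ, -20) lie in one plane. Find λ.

Normal to plane P_1P_2P_3: n = (40338, -159111, -144171/2); plane equation n·P = 5037021/2.
Requiring n·P_4 = 5037021/2: (-159111)λ + (-1220598) = 5037021/2.
So λ = -47/2.

-47/2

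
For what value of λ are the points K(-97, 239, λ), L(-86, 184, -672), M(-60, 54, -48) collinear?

-936

Collinearity requires KL × KM = 0; each component is linear in λ.
The x-component gives (-130)λ + (-121680) = 0, so λ = -936.
The remaining components then also vanish.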